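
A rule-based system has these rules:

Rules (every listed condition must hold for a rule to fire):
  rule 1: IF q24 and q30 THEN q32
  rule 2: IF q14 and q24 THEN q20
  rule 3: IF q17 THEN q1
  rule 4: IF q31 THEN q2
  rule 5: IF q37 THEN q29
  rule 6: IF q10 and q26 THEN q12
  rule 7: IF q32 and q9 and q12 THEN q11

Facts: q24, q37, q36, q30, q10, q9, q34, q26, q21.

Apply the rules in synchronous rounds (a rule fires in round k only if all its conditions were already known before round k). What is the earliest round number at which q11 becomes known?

2

Round 1: rule 1 [IF q24 and q30 THEN q32]; rule 5 [IF q37 THEN q29]; rule 6 [IF q10 and q26 THEN q12]. New: q32, q29, q12.
Round 2: rule 7 [IF q32 and q9 and q12 THEN q11]. New: q11.
q11 first appears in round 2.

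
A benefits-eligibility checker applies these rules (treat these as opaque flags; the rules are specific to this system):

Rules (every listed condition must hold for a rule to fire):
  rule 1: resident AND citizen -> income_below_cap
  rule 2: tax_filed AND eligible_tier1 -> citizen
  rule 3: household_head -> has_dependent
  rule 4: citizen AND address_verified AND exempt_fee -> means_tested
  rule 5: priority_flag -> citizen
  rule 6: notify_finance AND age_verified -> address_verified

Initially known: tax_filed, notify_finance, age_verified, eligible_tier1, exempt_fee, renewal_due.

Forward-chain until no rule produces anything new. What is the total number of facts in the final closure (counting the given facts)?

Round 1 fires rule 2, rule 6, giving citizen, address_verified.
Round 2 fires rule 4, giving means_tested.
Closure: {address_verified, age_verified, citizen, eligible_tier1, exempt_fee, means_tested, notify_finance, renewal_due, tax_filed} — 9 facts.

9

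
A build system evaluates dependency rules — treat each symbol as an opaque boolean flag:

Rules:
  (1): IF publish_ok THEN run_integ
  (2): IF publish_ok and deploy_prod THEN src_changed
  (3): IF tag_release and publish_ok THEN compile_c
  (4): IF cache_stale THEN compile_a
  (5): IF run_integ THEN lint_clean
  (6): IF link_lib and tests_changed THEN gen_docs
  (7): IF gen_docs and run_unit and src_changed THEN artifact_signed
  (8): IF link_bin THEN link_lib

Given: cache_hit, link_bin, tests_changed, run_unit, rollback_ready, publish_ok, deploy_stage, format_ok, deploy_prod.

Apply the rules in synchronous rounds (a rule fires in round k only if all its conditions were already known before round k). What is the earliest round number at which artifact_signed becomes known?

3

Round 1 fires (1), (2), (8), giving run_integ, src_changed, link_lib.
Round 2 fires (5), (6), giving lint_clean, gen_docs.
Round 3 fires (7), giving artifact_signed.
artifact_signed first appears in round 3.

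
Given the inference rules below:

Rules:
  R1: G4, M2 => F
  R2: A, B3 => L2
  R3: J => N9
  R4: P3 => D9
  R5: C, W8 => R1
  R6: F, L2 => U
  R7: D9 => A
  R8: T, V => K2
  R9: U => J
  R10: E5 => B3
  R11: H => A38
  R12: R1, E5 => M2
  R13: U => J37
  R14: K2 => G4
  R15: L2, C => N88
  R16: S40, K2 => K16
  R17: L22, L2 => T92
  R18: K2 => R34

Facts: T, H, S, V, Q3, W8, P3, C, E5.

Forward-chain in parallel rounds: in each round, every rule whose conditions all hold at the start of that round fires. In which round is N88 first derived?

Round 1 — R4, R5, R8, R10, R11, derive D9, R1, K2, B3, A38.
Round 2 — R7, R12, R14, R18, derive A, M2, G4, R34.
Round 3 — R1, R2, derive F, L2.
Round 4 — R6, R15, derive U, N88.
N88 first appears in round 4.

4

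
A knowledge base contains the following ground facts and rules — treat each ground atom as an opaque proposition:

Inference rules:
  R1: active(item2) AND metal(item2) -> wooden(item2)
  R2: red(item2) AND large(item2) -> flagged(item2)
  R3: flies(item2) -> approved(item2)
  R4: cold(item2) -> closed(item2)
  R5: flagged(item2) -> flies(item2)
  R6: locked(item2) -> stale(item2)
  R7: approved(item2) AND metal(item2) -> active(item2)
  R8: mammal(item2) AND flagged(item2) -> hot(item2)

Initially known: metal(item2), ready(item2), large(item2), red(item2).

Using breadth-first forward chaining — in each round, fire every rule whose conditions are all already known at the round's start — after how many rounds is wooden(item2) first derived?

Round 1: R2 [red(item2) AND large(item2) -> flagged(item2)]. Adds flagged(item2).
Round 2: R5 [flagged(item2) -> flies(item2)]. Adds flies(item2).
Round 3: R3 [flies(item2) -> approved(item2)]. Adds approved(item2).
Round 4: R7 [approved(item2) AND metal(item2) -> active(item2)]. Adds active(item2).
Round 5: R1 [active(item2) AND metal(item2) -> wooden(item2)]. Adds wooden(item2).
wooden(item2) first appears in round 5.

5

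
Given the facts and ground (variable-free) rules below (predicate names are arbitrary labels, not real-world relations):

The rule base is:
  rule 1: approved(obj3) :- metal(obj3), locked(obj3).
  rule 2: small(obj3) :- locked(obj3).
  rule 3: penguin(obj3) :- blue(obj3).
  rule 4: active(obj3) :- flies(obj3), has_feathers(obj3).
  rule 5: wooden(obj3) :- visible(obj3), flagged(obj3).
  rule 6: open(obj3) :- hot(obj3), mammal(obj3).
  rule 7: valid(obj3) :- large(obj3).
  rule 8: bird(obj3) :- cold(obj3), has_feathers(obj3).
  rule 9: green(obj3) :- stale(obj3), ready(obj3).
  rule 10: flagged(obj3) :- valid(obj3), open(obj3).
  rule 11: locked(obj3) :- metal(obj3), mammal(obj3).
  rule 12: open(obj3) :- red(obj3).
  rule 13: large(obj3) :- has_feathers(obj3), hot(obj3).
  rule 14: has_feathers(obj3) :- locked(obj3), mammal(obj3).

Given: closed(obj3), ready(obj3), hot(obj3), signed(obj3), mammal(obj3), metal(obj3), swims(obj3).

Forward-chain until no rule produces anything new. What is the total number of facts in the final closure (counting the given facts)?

Round 1 — rule 6, rule 11, derive open(obj3), locked(obj3).
Round 2 — rule 1, rule 2, rule 14, derive approved(obj3), small(obj3), has_feathers(obj3).
Round 3 — rule 13, derive large(obj3).
Round 4 — rule 7, derive valid(obj3).
Round 5 — rule 10, derive flagged(obj3).
Closure: {approved(obj3), closed(obj3), flagged(obj3), has_feathers(obj3), hot(obj3), large(obj3), locked(obj3), mammal(obj3), metal(obj3), open(obj3), ready(obj3), signed(obj3), small(obj3), swims(obj3), valid(obj3)} — 15 facts.

15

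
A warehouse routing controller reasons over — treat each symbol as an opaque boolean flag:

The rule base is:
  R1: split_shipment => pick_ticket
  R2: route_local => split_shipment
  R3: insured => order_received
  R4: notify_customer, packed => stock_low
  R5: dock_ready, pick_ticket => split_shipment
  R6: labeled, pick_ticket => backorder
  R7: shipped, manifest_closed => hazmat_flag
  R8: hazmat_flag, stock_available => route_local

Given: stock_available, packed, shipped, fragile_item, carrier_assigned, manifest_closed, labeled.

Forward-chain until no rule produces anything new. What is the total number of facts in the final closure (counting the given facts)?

12

Round 1 fires R7, giving hazmat_flag.
Round 2 fires R8, giving route_local.
Round 3 fires R2, giving split_shipment.
Round 4 fires R1, giving pick_ticket.
Round 5 fires R6, giving backorder.
Closure: {backorder, carrier_assigned, fragile_item, hazmat_flag, labeled, manifest_closed, packed, pick_ticket, route_local, shipped, split_shipment, stock_available} — 12 facts.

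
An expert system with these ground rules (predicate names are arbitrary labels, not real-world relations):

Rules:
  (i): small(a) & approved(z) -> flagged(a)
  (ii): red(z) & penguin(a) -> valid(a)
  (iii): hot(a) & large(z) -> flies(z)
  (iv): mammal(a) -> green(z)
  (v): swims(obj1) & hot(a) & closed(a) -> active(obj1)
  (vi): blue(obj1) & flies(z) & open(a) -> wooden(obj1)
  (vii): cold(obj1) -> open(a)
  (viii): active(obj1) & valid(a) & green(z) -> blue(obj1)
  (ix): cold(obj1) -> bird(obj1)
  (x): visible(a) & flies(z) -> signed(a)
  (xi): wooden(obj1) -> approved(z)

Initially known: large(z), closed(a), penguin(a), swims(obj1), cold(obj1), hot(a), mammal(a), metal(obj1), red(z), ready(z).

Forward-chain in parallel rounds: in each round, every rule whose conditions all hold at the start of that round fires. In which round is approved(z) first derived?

Round 1 — (ii), (iii), (iv), (v), (vii), (ix), derive valid(a), flies(z), green(z), active(obj1), open(a), bird(obj1).
Round 2 — (viii), derive blue(obj1).
Round 3 — (vi), derive wooden(obj1).
Round 4 — (xi), derive approved(z).
approved(z) first appears in round 4.

4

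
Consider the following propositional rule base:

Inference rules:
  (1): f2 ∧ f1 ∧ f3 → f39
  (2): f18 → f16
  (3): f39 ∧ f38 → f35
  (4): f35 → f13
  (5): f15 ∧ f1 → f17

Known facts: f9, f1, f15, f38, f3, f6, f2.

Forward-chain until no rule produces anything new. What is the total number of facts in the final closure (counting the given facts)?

[1] (1) [f2 ∧ f1 ∧ f3 → f39]; (5) [f15 ∧ f1 → f17]. ⇒ new: f39, f17.
[2] (3) [f39 ∧ f38 → f35]. ⇒ new: f35.
[3] (4) [f35 → f13]. ⇒ new: f13.
Closure: {f1, f13, f15, f17, f2, f3, f35, f38, f39, f6, f9} — 11 facts.

11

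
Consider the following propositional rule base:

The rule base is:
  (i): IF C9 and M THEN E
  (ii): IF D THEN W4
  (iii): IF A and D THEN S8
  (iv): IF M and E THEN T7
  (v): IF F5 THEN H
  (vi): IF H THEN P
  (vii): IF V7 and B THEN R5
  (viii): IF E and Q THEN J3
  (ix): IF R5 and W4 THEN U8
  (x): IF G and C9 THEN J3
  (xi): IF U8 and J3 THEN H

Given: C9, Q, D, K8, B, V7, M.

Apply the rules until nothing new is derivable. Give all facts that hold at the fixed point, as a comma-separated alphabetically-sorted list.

B, C9, D, E, H, J3, K8, M, P, Q, R5, T7, U8, V7, W4

[1] (i) [IF C9 and M THEN E]; (ii) [IF D THEN W4]; (vii) [IF V7 and B THEN R5]. ⇒ new: E, W4, R5.
[2] (iv) [IF M and E THEN T7]; (viii) [IF E and Q THEN J3]; (ix) [IF R5 and W4 THEN U8]. ⇒ new: T7, J3, U8.
[3] (xi) [IF U8 and J3 THEN H]. ⇒ new: H.
[4] (vi) [IF H THEN P]. ⇒ new: P.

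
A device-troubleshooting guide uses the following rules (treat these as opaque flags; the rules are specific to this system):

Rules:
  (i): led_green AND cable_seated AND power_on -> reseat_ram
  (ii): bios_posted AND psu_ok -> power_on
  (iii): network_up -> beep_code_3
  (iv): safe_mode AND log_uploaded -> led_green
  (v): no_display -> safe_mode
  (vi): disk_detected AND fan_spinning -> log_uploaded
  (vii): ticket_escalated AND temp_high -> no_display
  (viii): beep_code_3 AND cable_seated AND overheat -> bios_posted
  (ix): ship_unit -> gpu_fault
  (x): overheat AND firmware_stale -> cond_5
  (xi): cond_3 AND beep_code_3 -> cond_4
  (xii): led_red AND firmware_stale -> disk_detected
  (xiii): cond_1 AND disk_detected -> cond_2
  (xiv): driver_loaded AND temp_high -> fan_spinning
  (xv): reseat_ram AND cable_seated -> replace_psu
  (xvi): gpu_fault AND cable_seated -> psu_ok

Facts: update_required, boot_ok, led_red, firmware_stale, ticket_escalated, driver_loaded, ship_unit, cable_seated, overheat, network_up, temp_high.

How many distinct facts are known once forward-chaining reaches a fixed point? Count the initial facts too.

25

Round 1 — (iii), (vii), (ix), (x), (xii), (xiv), derive beep_code_3, no_display, gpu_fault, cond_5, disk_detected, fan_spinning.
Round 2 — (v), (vi), (viii), (xvi), derive safe_mode, log_uploaded, bios_posted, psu_ok.
Round 3 — (ii), (iv), derive power_on, led_green.
Round 4 — (i), derive reseat_ram.
Round 5 — (xv), derive replace_psu.
Closure: {beep_code_3, bios_posted, boot_ok, cable_seated, cond_5, disk_detected, driver_loaded, fan_spinning, firmware_stale, gpu_fault, led_green, led_red, log_uploaded, network_up, no_display, overheat, power_on, psu_ok, replace_psu, reseat_ram, safe_mode, ship_unit, temp_high, ticket_escalated, update_required} — 25 facts.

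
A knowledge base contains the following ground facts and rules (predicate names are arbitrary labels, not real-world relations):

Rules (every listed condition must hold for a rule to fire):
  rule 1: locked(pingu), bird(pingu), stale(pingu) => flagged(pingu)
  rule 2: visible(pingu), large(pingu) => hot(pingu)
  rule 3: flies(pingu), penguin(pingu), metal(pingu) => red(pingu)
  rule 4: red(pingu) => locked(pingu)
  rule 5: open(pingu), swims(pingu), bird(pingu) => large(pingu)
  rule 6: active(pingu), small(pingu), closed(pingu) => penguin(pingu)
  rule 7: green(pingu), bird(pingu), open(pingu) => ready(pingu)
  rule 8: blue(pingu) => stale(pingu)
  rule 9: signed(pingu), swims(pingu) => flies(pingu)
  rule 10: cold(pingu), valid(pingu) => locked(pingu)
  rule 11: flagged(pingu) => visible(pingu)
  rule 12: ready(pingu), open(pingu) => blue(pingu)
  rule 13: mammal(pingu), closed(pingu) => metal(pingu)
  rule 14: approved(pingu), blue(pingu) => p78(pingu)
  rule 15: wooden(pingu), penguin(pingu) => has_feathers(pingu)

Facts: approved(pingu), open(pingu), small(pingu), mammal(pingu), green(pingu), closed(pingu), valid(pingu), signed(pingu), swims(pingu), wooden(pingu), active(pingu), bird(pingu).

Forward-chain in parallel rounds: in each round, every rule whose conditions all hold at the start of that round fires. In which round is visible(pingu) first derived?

5

[1] rule 5 [open(pingu), swims(pingu), bird(pingu) => large(pingu)]; rule 6 [active(pingu), small(pingu), closed(pingu) => penguin(pingu)]; rule 7 [green(pingu), bird(pingu), open(pingu) => ready(pingu)]; rule 9 [signed(pingu), swims(pingu) => flies(pingu)]; rule 13 [mammal(pingu), closed(pingu) => metal(pingu)]. ⇒ new: large(pingu), penguin(pingu), ready(pingu), flies(pingu), metal(pingu).
[2] rule 3 [flies(pingu), penguin(pingu), metal(pingu) => red(pingu)]; rule 12 [ready(pingu), open(pingu) => blue(pingu)]; rule 15 [wooden(pingu), penguin(pingu) => has_feathers(pingu)]. ⇒ new: red(pingu), blue(pingu), has_feathers(pingu).
[3] rule 4 [red(pingu) => locked(pingu)]; rule 8 [blue(pingu) => stale(pingu)]; rule 14 [approved(pingu), blue(pingu) => p78(pingu)]. ⇒ new: locked(pingu), stale(pingu), p78(pingu).
[4] rule 1 [locked(pingu), bird(pingu), stale(pingu) => flagged(pingu)]. ⇒ new: flagged(pingu).
[5] rule 11 [flagged(pingu) => visible(pingu)]. ⇒ new: visible(pingu).
visible(pingu) first appears in round 5.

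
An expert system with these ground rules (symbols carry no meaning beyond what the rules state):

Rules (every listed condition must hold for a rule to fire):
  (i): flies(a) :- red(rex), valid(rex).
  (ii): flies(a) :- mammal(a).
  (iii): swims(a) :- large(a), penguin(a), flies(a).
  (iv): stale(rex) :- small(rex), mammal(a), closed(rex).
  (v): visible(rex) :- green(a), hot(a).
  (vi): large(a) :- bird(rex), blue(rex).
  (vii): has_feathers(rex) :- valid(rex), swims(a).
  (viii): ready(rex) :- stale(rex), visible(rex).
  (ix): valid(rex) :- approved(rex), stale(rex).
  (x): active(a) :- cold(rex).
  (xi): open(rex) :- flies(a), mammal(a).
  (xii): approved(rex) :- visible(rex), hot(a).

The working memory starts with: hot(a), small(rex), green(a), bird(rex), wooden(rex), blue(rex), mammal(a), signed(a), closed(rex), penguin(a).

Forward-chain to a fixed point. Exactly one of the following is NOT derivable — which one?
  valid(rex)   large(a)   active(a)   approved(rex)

Round 1 fires (ii), (iv), (v), (vi), giving flies(a), stale(rex), visible(rex), large(a).
Round 2 fires (iii), (viii), (xi), (xii), giving swims(a), ready(rex), open(rex), approved(rex).
Round 3 fires (ix), giving valid(rex).
Round 4 fires (vii), giving has_feathers(rex).
Derived: large(a) (round 1), valid(rex) (round 3), approved(rex) (round 2). active(a) never appears in any round.

active(a)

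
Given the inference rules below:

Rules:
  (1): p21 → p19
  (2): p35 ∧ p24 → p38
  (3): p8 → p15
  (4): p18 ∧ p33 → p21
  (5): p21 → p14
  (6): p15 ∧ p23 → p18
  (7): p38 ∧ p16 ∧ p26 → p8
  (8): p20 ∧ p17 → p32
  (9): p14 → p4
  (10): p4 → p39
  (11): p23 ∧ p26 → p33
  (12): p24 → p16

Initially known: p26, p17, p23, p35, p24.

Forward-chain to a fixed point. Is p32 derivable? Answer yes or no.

no

Round 1 — (2), (11), (12), derive p38, p33, p16.
Round 2 — (7), derive p8.
Round 3 — (3), derive p15.
Round 4 — (6), derive p18.
Round 5 — (4), derive p21.
Round 6 — (1), (5), derive p19, p14.
Round 7 — (9), derive p4.
Round 8 — (10), derive p39.
Fixed point reached. p32 is concluded only by (8); (8) needs p20 (never derived).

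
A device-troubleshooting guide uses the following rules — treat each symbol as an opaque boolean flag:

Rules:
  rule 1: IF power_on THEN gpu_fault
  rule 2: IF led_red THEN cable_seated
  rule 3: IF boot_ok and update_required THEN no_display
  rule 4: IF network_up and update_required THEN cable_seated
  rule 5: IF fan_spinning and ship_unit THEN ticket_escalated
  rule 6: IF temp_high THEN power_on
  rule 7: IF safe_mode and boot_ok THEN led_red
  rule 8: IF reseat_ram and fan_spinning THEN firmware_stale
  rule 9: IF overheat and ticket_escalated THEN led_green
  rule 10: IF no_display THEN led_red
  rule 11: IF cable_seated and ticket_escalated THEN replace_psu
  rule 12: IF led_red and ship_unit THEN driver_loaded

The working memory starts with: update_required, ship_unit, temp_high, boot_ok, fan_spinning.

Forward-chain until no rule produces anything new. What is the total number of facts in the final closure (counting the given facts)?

13

Round 1: rule 3 [IF boot_ok and update_required THEN no_display]; rule 5 [IF fan_spinning and ship_unit THEN ticket_escalated]; rule 6 [IF temp_high THEN power_on]. New: no_display, ticket_escalated, power_on.
Round 2: rule 1 [IF power_on THEN gpu_fault]; rule 10 [IF no_display THEN led_red]. New: gpu_fault, led_red.
Round 3: rule 2 [IF led_red THEN cable_seated]; rule 12 [IF led_red and ship_unit THEN driver_loaded]. New: cable_seated, driver_loaded.
Round 4: rule 11 [IF cable_seated and ticket_escalated THEN replace_psu]. New: replace_psu.
Closure: {boot_ok, cable_seated, driver_loaded, fan_spinning, gpu_fault, led_red, no_display, power_on, replace_psu, ship_unit, temp_high, ticket_escalated, update_required} — 13 facts.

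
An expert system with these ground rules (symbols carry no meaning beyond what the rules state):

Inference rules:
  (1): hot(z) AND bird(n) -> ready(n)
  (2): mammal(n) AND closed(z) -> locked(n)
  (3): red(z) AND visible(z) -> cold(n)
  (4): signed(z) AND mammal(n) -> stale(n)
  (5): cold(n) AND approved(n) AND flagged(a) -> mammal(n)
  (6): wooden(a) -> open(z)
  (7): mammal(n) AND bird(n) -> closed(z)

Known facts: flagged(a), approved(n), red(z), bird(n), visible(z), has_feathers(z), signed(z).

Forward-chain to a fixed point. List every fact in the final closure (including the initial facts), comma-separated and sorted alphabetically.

Round 1: (3) [red(z) AND visible(z) -> cold(n)]. New: cold(n).
Round 2: (5) [cold(n) AND approved(n) AND flagged(a) -> mammal(n)]. New: mammal(n).
Round 3: (4) [signed(z) AND mammal(n) -> stale(n)]; (7) [mammal(n) AND bird(n) -> closed(z)]. New: stale(n), closed(z).
Round 4: (2) [mammal(n) AND closed(z) -> locked(n)]. New: locked(n).

approved(n), bird(n), closed(z), cold(n), flagged(a), has_feathers(z), locked(n), mammal(n), red(z), signed(z), stale(n), visible(z)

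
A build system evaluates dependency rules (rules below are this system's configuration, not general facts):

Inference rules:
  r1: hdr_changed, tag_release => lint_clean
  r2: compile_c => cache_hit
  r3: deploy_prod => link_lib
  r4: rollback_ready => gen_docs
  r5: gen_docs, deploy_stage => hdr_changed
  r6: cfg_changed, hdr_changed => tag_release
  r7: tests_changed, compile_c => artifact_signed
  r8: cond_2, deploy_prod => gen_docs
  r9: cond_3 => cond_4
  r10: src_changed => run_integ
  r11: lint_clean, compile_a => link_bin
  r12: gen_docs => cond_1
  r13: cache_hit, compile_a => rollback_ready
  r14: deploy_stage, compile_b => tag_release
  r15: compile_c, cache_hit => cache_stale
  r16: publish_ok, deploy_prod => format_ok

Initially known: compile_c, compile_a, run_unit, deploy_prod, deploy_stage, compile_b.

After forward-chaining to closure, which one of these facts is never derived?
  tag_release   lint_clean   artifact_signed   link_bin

Round 1 — r2, r3, r14, derive cache_hit, link_lib, tag_release.
Round 2 — r13, r15, derive rollback_ready, cache_stale.
Round 3 — r4, derive gen_docs.
Round 4 — r5, r12, derive hdr_changed, cond_1.
Round 5 — r1, derive lint_clean.
Round 6 — r11, derive link_bin.
Derived: link_bin (round 6), lint_clean (round 5), tag_release (round 1). artifact_signed never appears in any round.

artifact_signed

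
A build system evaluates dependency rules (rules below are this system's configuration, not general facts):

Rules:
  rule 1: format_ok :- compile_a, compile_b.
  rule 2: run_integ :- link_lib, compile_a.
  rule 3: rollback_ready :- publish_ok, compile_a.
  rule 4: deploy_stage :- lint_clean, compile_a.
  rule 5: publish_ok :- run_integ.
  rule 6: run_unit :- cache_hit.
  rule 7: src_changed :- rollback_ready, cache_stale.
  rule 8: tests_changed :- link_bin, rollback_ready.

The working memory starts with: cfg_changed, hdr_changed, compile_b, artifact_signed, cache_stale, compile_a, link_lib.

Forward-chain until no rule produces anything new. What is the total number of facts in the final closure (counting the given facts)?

12

[1] rule 1 [format_ok :- compile_a, compile_b.]; rule 2 [run_integ :- link_lib, compile_a.]. ⇒ new: format_ok, run_integ.
[2] rule 5 [publish_ok :- run_integ.]. ⇒ new: publish_ok.
[3] rule 3 [rollback_ready :- publish_ok, compile_a.]. ⇒ new: rollback_ready.
[4] rule 7 [src_changed :- rollback_ready, cache_stale.]. ⇒ new: src_changed.
Closure: {artifact_signed, cache_stale, cfg_changed, compile_a, compile_b, format_ok, hdr_changed, link_lib, publish_ok, rollback_ready, run_integ, src_changed} — 12 facts.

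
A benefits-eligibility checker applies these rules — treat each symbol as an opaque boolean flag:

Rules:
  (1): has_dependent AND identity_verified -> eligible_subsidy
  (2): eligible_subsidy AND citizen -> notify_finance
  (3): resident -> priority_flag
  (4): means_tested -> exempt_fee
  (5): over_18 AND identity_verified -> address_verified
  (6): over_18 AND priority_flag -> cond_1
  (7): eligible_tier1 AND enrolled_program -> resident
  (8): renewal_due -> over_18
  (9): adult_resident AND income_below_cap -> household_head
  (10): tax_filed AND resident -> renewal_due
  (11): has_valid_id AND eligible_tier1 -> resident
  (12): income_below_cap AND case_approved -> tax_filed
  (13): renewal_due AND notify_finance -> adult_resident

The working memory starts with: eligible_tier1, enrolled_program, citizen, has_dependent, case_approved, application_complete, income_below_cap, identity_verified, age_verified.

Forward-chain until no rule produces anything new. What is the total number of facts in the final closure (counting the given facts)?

[1] (1) [has_dependent AND identity_verified -> eligible_subsidy]; (7) [eligible_tier1 AND enrolled_program -> resident]; (12) [income_below_cap AND case_approved -> tax_filed]. ⇒ new: eligible_subsidy, resident, tax_filed.
[2] (2) [eligible_subsidy AND citizen -> notify_finance]; (3) [resident -> priority_flag]; (10) [tax_filed AND resident -> renewal_due]. ⇒ new: notify_finance, priority_flag, renewal_due.
[3] (8) [renewal_due -> over_18]; (13) [renewal_due AND notify_finance -> adult_resident]. ⇒ new: over_18, adult_resident.
[4] (5) [over_18 AND identity_verified -> address_verified]; (6) [over_18 AND priority_flag -> cond_1]; (9) [adult_resident AND income_below_cap -> household_head]. ⇒ new: address_verified, cond_1, household_head.
Closure: {address_verified, adult_resident, age_verified, application_complete, case_approved, citizen, cond_1, eligible_subsidy, eligible_tier1, enrolled_program, has_dependent, household_head, identity_verified, income_below_cap, notify_finance, over_18, priority_flag, renewal_due, resident, tax_filed} — 20 facts.

20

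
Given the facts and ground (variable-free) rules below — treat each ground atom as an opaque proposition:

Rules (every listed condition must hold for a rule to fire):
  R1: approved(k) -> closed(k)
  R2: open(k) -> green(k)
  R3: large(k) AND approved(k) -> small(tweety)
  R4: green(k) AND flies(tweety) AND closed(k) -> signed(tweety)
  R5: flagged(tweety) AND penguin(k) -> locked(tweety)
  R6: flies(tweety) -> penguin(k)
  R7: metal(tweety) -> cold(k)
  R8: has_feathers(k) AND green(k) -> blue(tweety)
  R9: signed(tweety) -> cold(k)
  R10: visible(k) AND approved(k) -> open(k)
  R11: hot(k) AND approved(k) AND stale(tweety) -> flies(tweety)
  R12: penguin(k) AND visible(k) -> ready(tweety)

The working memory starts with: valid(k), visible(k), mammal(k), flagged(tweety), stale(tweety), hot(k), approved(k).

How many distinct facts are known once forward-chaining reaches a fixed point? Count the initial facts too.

Round 1: R1 [approved(k) -> closed(k)]; R10 [visible(k) AND approved(k) -> open(k)]; R11 [hot(k) AND approved(k) AND stale(tweety) -> flies(tweety)]. New: closed(k), open(k), flies(tweety).
Round 2: R2 [open(k) -> green(k)]; R6 [flies(tweety) -> penguin(k)]. New: green(k), penguin(k).
Round 3: R4 [green(k) AND flies(tweety) AND closed(k) -> signed(tweety)]; R5 [flagged(tweety) AND penguin(k) -> locked(tweety)]; R12 [penguin(k) AND visible(k) -> ready(tweety)]. New: signed(tweety), locked(tweety), ready(tweety).
Round 4: R9 [signed(tweety) -> cold(k)]. New: cold(k).
Closure: {approved(k), closed(k), cold(k), flagged(tweety), flies(tweety), green(k), hot(k), locked(tweety), mammal(k), open(k), penguin(k), ready(tweety), signed(tweety), stale(tweety), valid(k), visible(k)} — 16 facts.

16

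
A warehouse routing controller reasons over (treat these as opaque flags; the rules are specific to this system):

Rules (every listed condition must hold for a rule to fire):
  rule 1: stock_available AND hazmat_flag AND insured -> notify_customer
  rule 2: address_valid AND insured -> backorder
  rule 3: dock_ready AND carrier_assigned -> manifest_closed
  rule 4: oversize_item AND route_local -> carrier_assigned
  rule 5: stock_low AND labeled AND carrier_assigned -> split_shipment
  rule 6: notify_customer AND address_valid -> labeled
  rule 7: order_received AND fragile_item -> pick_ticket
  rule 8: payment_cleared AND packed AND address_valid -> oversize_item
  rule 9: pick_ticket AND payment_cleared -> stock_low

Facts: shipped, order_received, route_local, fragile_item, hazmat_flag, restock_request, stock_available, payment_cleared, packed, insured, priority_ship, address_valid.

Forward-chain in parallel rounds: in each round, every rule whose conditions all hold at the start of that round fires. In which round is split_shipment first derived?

3

Round 1: rule 1 [stock_available AND hazmat_flag AND insured -> notify_customer]; rule 2 [address_valid AND insured -> backorder]; rule 7 [order_received AND fragile_item -> pick_ticket]; rule 8 [payment_cleared AND packed AND address_valid -> oversize_item]. Adds notify_customer, backorder, pick_ticket, oversize_item.
Round 2: rule 4 [oversize_item AND route_local -> carrier_assigned]; rule 6 [notify_customer AND address_valid -> labeled]; rule 9 [pick_ticket AND payment_cleared -> stock_low]. Adds carrier_assigned, labeled, stock_low.
Round 3: rule 5 [stock_low AND labeled AND carrier_assigned -> split_shipment]. Adds split_shipment.
split_shipment first appears in round 3.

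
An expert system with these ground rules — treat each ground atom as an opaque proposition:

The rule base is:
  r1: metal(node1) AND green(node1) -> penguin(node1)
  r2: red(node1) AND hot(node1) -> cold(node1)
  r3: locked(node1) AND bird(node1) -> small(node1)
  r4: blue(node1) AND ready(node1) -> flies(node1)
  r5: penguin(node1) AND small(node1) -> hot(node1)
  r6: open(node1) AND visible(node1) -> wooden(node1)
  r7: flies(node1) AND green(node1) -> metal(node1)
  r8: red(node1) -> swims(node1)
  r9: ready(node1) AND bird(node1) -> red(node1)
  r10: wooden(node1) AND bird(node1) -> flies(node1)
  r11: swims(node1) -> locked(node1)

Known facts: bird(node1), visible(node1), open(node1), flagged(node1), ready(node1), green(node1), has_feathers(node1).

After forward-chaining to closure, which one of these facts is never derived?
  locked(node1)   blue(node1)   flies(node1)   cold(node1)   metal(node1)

blue(node1)

Round 1 fires r6, r9, giving wooden(node1), red(node1).
Round 2 fires r8, r10, giving swims(node1), flies(node1).
Round 3 fires r7, r11, giving metal(node1), locked(node1).
Round 4 fires r1, r3, giving penguin(node1), small(node1).
Round 5 fires r5, giving hot(node1).
Round 6 fires r2, giving cold(node1).
Derived: cold(node1) (round 6), flies(node1) (round 2), locked(node1) (round 3), metal(node1) (round 3). blue(node1) never appears in any round.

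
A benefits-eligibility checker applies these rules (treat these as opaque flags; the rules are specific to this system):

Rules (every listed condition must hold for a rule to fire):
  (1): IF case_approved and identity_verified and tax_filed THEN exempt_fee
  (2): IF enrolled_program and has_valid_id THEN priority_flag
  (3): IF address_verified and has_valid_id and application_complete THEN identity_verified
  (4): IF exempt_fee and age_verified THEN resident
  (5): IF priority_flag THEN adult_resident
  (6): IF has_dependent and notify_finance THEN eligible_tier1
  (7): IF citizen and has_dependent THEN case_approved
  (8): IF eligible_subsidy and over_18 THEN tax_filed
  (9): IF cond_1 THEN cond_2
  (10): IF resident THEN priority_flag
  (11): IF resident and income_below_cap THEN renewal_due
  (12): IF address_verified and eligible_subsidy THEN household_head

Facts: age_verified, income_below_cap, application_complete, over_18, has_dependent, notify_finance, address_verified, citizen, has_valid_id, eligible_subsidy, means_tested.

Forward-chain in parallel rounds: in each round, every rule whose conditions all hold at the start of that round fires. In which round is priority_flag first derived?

4

Round 1 fires (3), (6), (7), (8), (12), giving identity_verified, eligible_tier1, case_approved, tax_filed, household_head.
Round 2 fires (1), giving exempt_fee.
Round 3 fires (4), giving resident.
Round 4 fires (10), (11), giving priority_flag, renewal_due.
priority_flag first appears in round 4.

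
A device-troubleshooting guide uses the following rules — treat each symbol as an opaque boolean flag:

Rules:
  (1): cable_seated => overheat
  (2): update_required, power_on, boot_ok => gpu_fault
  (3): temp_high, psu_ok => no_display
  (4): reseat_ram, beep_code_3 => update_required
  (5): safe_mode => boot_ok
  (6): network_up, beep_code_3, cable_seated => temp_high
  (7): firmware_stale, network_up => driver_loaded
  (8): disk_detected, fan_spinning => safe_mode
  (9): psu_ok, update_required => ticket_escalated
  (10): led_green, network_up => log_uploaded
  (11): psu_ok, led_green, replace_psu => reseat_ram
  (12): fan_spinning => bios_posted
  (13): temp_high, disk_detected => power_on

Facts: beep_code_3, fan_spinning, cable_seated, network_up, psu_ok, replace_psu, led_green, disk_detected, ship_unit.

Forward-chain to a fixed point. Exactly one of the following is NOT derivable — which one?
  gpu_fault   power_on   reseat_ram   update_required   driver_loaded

[1] (1) [cable_seated => overheat]; (6) [network_up, beep_code_3, cable_seated => temp_high]; (8) [disk_detected, fan_spinning => safe_mode]; (10) [led_green, network_up => log_uploaded]; (11) [psu_ok, led_green, replace_psu => reseat_ram]; (12) [fan_spinning => bios_posted]. ⇒ new: overheat, temp_high, safe_mode, log_uploaded, reseat_ram, bios_posted.
[2] (3) [temp_high, psu_ok => no_display]; (4) [reseat_ram, beep_code_3 => update_required]; (5) [safe_mode => boot_ok]; (13) [temp_high, disk_detected => power_on]. ⇒ new: no_display, update_required, boot_ok, power_on.
[3] (2) [update_required, power_on, boot_ok => gpu_fault]; (9) [psu_ok, update_required => ticket_escalated]. ⇒ new: gpu_fault, ticket_escalated.
Derived: reseat_ram (round 1), power_on (round 2), gpu_fault (round 3), update_required (round 2). driver_loaded never appears in any round.

driver_loaded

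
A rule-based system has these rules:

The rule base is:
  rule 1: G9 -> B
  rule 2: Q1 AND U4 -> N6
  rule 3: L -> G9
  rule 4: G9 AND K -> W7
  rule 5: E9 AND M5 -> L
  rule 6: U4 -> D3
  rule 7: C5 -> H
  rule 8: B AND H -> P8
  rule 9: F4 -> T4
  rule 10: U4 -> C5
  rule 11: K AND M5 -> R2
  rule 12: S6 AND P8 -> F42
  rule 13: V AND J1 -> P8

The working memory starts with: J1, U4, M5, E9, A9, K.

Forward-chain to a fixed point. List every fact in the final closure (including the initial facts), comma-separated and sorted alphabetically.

A9, B, C5, D3, E9, G9, H, J1, K, L, M5, P8, R2, U4, W7

Round 1 — rule 5, rule 6, rule 10, rule 11, derive L, D3, C5, R2.
Round 2 — rule 3, rule 7, derive G9, H.
Round 3 — rule 1, rule 4, derive B, W7.
Round 4 — rule 8, derive P8.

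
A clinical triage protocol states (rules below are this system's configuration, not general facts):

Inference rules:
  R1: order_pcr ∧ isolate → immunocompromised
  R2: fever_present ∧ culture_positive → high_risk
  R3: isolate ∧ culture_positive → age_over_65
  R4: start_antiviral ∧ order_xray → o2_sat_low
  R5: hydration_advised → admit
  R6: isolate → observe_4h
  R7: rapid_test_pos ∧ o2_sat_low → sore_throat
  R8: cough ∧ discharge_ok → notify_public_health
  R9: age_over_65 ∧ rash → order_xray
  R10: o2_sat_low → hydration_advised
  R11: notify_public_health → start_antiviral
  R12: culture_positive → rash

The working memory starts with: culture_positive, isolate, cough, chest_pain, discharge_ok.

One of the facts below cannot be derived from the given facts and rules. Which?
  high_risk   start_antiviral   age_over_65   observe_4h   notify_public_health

high_risk

Round 1: R3 [isolate ∧ culture_positive → age_over_65]; R6 [isolate → observe_4h]; R8 [cough ∧ discharge_ok → notify_public_health]; R12 [culture_positive → rash]. New: age_over_65, observe_4h, notify_public_health, rash.
Round 2: R9 [age_over_65 ∧ rash → order_xray]; R11 [notify_public_health → start_antiviral]. New: order_xray, start_antiviral.
Round 3: R4 [start_antiviral ∧ order_xray → o2_sat_low]. New: o2_sat_low.
Round 4: R10 [o2_sat_low → hydration_advised]. New: hydration_advised.
Round 5: R5 [hydration_advised → admit]. New: admit.
Derived: start_antiviral (round 2), observe_4h (round 1), notify_public_health (round 1), age_over_65 (round 1). high_risk never appears in any round.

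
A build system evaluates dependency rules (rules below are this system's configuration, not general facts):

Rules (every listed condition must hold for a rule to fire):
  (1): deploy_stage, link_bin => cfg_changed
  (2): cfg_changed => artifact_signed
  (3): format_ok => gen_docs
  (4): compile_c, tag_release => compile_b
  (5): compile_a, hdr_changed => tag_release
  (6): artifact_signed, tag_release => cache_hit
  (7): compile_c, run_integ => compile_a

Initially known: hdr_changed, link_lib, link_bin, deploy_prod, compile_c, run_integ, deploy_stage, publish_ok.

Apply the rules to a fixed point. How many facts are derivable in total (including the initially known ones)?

Round 1: (1) [deploy_stage, link_bin => cfg_changed]; (7) [compile_c, run_integ => compile_a]. New: cfg_changed, compile_a.
Round 2: (2) [cfg_changed => artifact_signed]; (5) [compile_a, hdr_changed => tag_release]. New: artifact_signed, tag_release.
Round 3: (4) [compile_c, tag_release => compile_b]; (6) [artifact_signed, tag_release => cache_hit]. New: compile_b, cache_hit.
Closure: {artifact_signed, cache_hit, cfg_changed, compile_a, compile_b, compile_c, deploy_prod, deploy_stage, hdr_changed, link_bin, link_lib, publish_ok, run_integ, tag_release} — 14 facts.

14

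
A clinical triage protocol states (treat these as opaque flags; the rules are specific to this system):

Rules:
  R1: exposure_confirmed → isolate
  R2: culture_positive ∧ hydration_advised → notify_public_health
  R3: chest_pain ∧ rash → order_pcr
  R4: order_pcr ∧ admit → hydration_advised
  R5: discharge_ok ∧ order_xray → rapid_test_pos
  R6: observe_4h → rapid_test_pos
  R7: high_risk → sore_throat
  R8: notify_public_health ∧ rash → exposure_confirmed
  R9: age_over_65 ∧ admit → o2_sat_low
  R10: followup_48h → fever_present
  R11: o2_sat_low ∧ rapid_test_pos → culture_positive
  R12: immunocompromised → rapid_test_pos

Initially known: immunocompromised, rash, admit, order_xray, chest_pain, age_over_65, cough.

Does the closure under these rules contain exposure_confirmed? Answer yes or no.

yes

Round 1 fires R3, R9, R12, giving order_pcr, o2_sat_low, rapid_test_pos.
Round 2 fires R4, R11, giving hydration_advised, culture_positive.
Round 3 fires R2, giving notify_public_health.
Round 4 fires R8, giving exposure_confirmed.
Round 5 fires R1, giving isolate.
exposure_confirmed appears in round 4, so it is derivable.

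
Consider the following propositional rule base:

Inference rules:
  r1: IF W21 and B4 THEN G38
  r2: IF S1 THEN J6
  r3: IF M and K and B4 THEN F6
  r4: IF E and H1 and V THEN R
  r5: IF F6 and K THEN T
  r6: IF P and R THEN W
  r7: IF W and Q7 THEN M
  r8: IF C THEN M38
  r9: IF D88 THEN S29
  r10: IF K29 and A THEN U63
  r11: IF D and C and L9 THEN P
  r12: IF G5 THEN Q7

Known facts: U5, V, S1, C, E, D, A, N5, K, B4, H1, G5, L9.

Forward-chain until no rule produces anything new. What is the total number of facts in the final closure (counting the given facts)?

22

Round 1: r2 [IF S1 THEN J6]; r4 [IF E and H1 and V THEN R]; r8 [IF C THEN M38]; r11 [IF D and C and L9 THEN P]; r12 [IF G5 THEN Q7]. New: J6, R, M38, P, Q7.
Round 2: r6 [IF P and R THEN W]. New: W.
Round 3: r7 [IF W and Q7 THEN M]. New: M.
Round 4: r3 [IF M and K and B4 THEN F6]. New: F6.
Round 5: r5 [IF F6 and K THEN T]. New: T.
Closure: {A, B4, C, D, E, F6, G5, H1, J6, K, L9, M, M38, N5, P, Q7, R, S1, T, U5, V, W} — 22 facts.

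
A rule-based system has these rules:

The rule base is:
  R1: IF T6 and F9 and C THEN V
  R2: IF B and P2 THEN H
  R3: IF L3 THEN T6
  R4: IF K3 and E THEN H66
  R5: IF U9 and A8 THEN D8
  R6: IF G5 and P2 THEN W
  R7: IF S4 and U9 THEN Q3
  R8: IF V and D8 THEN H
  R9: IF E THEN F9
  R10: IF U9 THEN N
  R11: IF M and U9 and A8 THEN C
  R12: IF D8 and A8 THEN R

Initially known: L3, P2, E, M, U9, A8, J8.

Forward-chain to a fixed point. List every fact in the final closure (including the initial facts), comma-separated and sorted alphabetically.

Round 1 fires R3, R5, R9, R10, R11, giving T6, D8, F9, N, C.
Round 2 fires R1, R12, giving V, R.
Round 3 fires R8, giving H.

A8, C, D8, E, F9, H, J8, L3, M, N, P2, R, T6, U9, V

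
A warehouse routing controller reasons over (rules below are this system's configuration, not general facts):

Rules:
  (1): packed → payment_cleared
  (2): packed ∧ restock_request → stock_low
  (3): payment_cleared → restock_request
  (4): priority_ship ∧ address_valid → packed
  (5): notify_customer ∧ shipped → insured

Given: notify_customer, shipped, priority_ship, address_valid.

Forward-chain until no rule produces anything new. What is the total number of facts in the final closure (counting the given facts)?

9

Round 1 fires (4), (5), giving packed, insured.
Round 2 fires (1), giving payment_cleared.
Round 3 fires (3), giving restock_request.
Round 4 fires (2), giving stock_low.
Closure: {address_valid, insured, notify_customer, packed, payment_cleared, priority_ship, restock_request, shipped, stock_low} — 9 facts.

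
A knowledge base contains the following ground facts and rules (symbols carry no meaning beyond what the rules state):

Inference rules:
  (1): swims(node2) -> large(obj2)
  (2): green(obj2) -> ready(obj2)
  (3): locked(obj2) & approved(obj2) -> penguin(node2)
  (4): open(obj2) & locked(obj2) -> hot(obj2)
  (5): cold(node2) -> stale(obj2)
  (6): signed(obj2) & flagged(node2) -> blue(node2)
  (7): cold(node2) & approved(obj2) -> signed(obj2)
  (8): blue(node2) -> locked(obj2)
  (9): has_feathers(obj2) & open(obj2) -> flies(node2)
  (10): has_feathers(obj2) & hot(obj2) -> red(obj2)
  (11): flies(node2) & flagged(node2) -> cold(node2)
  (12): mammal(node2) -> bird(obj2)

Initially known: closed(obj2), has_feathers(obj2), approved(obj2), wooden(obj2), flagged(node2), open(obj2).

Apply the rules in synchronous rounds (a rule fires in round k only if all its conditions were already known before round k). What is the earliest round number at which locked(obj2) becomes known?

5

[1] (9) [has_feathers(obj2) & open(obj2) -> flies(node2)]. ⇒ new: flies(node2).
[2] (11) [flies(node2) & flagged(node2) -> cold(node2)]. ⇒ new: cold(node2).
[3] (5) [cold(node2) -> stale(obj2)]; (7) [cold(node2) & approved(obj2) -> signed(obj2)]. ⇒ new: stale(obj2), signed(obj2).
[4] (6) [signed(obj2) & flagged(node2) -> blue(node2)]. ⇒ new: blue(node2).
[5] (8) [blue(node2) -> locked(obj2)]. ⇒ new: locked(obj2).
locked(obj2) first appears in round 5.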